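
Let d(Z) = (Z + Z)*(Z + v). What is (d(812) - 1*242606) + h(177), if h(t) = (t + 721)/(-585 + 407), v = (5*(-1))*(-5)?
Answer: 99384249/89 ≈ 1.1167e+6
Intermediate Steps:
v = 25 (v = -5*(-5) = 25)
h(t) = -721/178 - t/178 (h(t) = (721 + t)/(-178) = (721 + t)*(-1/178) = -721/178 - t/178)
d(Z) = 2*Z*(25 + Z) (d(Z) = (Z + Z)*(Z + 25) = (2*Z)*(25 + Z) = 2*Z*(25 + Z))
(d(812) - 1*242606) + h(177) = (2*812*(25 + 812) - 1*242606) + (-721/178 - 1/178*177) = (2*812*837 - 242606) + (-721/178 - 177/178) = (1359288 - 242606) - 449/89 = 1116682 - 449/89 = 99384249/89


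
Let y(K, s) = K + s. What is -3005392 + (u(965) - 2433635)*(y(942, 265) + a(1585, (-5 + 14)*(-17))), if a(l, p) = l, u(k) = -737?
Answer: -6799772016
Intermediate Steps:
-3005392 + (u(965) - 2433635)*(y(942, 265) + a(1585, (-5 + 14)*(-17))) = -3005392 + (-737 - 2433635)*((942 + 265) + 1585) = -3005392 - 2434372*(1207 + 1585) = -3005392 - 2434372*2792 = -3005392 - 6796766624 = -6799772016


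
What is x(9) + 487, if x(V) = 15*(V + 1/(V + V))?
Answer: 3737/6 ≈ 622.83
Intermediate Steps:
x(V) = 15*V + 15/(2*V) (x(V) = 15*(V + 1/(2*V)) = 15*V + 15/(2*V))
x(9) + 487 = (15*9 + (15/2)/9) + 487 = (135 + (15/2)*(⅑)) + 487 = (135 + ⅚) + 487 = 815/6 + 487 = 3737/6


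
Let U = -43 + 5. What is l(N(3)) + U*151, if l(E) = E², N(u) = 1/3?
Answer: -51641/9 ≈ -5737.9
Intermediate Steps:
N(u) = ⅓
U = -38
l(N(3)) + U*151 = (⅓)² - 38*151 = ⅑ - 5738 = -51641/9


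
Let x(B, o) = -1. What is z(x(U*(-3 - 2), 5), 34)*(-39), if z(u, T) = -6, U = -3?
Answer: 234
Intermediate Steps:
z(x(U*(-3 - 2), 5), 34)*(-39) = -6*(-39) = 234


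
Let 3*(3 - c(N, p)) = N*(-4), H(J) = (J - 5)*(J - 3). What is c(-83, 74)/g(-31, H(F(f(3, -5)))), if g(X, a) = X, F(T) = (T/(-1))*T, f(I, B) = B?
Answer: 323/93 ≈ 3.4731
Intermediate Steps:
F(T) = -T² (F(T) = (T*(-1))*T = (-T)*T = -T²)
H(J) = (-5 + J)*(-3 + J)
c(N, p) = 3 + 4*N/3 (c(N, p) = 3 - N*(-4)/3 = 3 - (-4)*N/3 = 3 + 4*N/3)
c(-83, 74)/g(-31, H(F(f(3, -5)))) = (3 + (4/3)*(-83))/(-31) = (3 - 332/3)*(-1/31) = -323/3*(-1/31) = 323/93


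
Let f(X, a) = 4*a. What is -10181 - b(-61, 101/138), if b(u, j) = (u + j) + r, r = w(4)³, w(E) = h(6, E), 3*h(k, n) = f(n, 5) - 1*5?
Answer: -1413911/138 ≈ -10246.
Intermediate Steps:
h(k, n) = 5 (h(k, n) = (4*5 - 1*5)/3 = (20 - 5)/3 = (⅓)*15 = 5)
w(E) = 5
r = 125 (r = 5³ = 125)
b(u, j) = 125 + j + u (b(u, j) = (u + j) + 125 = (j + u) + 125 = 125 + j + u)
-10181 - b(-61, 101/138) = -10181 - (125 + 101/138 - 61) = -10181 - 1*8933/138 = -10181 - 8933/138 = -1413911/138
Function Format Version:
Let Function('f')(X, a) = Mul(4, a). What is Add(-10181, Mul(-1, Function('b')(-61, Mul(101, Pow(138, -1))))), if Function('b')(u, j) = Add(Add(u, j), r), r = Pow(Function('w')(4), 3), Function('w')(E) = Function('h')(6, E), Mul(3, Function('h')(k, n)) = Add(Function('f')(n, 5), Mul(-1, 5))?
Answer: Rational(-1413911, 138) ≈ -10246.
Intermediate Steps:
Function('h')(k, n) = 5 (Function('h')(k, n) = Mul(Rational(1, 3), Add(Mul(4, 5), Mul(-1, 5))) = Mul(Rational(1, 3), Add(20, -5)) = Mul(Rational(1, 3), 15) = 5)
Function('w')(E) = 5
r = 125 (r = Pow(5, 3) = 125)
Function('b')(u, j) = Add(125, j, u) (Function('b')(u, j) = Add(Add(u, j), 125) = Add(Add(j, u), 125) = Add(125, j, u))
Add(-10181, Mul(-1, Function('b')(-61, Mul(101, Pow(138, -1))))) = Add(-10181, Mul(-1, Add(125, Mul(101, Pow(138, -1)), -61))) = Add(-10181, Mul(-1, Add(125, Mul(101, Rational(1, 138)), -61))) = Add(-10181, Mul(-1, Add(125, Rational(101, 138), -61))) = Add(-10181, Mul(-1, Rational(8933, 138))) = Add(-10181, Rational(-8933, 138)) = Rational(-1413911, 138)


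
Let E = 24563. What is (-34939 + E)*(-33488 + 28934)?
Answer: 47252304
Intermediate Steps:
(-34939 + E)*(-33488 + 28934) = (-34939 + 24563)*(-33488 + 28934) = -10376*(-4554) = 47252304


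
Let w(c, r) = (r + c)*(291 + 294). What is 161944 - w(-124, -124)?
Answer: 307024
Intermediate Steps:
w(c, r) = 585*c + 585*r (w(c, r) = (c + r)*585 = 585*c + 585*r)
161944 - w(-124, -124) = 161944 - (585*(-124) + 585*(-124)) = 161944 - (-72540 - 72540) = 161944 - 1*(-145080) = 161944 + 145080 = 307024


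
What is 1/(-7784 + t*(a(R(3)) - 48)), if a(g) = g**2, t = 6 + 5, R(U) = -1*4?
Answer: -1/8136 ≈ -0.00012291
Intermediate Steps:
R(U) = -4
t = 11
1/(-7784 + t*(a(R(3)) - 48)) = 1/(-7784 + 11*((-4)**2 - 48)) = 1/(-7784 + 11*(16 - 48)) = 1/(-7784 + 11*(-32)) = 1/(-7784 - 352) = 1/(-8136) = -1/8136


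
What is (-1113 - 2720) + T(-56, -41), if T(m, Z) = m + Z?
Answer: -3930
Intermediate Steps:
T(m, Z) = Z + m
(-1113 - 2720) + T(-56, -41) = (-1113 - 2720) + (-41 - 56) = -3833 - 97 = -3930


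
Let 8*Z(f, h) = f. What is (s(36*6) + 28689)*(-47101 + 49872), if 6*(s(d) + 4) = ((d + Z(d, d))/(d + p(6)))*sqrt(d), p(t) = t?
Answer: 79486135 + 224451*sqrt(6)/74 ≈ 7.9494e+7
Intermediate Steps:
Z(f, h) = f/8
s(d) = -4 + 3*d**(3/2)/(16*(6 + d)) (s(d) = -4 + (((d + d/8)/(d + 6))*sqrt(d))/6 = -4 + (((9*d/8)/(6 + d))*sqrt(d))/6 = -4 + ((9*d/(8*(6 + d)))*sqrt(d))/6 = -4 + (9*d**(3/2)/(8*(6 + d)))/6 = -4 + 3*d**(3/2)/(16*(6 + d)))
(s(36*6) + 28689)*(-47101 + 49872) = ((-384 - 2304*6 + 3*(36*6)**(3/2))/(16*(6 + 36*6)) + 28689)*(-47101 + 49872) = ((-384 - 64*216 + 3*216**(3/2))/(16*(6 + 216)) + 28689)*2771 = ((1/16)*(-384 - 13824 + 3*(1296*sqrt(6)))/222 + 28689)*2771 = ((1/16)*(1/222)*(-384 - 13824 + 3888*sqrt(6)) + 28689)*2771 = ((1/16)*(1/222)*(-14208 + 3888*sqrt(6)) + 28689)*2771 = ((-4 + 81*sqrt(6)/74) + 28689)*2771 = (28685 + 81*sqrt(6)/74)*2771 = 79486135 + 224451*sqrt(6)/74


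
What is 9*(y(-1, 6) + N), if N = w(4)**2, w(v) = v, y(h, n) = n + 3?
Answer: 225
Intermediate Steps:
y(h, n) = 3 + n
N = 16 (N = 4**2 = 16)
9*(y(-1, 6) + N) = 9*((3 + 6) + 16) = 9*(9 + 16) = 9*25 = 225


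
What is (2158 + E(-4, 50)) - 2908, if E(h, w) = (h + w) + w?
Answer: -654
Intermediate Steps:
E(h, w) = h + 2*w
(2158 + E(-4, 50)) - 2908 = (2158 + (-4 + 2*50)) - 2908 = (2158 + (-4 + 100)) - 2908 = (2158 + 96) - 2908 = 2254 - 2908 = -654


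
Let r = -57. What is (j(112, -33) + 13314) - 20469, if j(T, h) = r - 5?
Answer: -7217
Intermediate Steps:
j(T, h) = -62 (j(T, h) = -57 - 5 = -62)
(j(112, -33) + 13314) - 20469 = (-62 + 13314) - 20469 = 13252 - 20469 = -7217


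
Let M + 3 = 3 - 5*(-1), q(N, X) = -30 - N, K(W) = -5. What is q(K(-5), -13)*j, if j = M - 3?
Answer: -50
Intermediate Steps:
M = 5 (M = -3 + (3 - 5*(-1)) = -3 + (3 + 5) = -3 + 8 = 5)
j = 2 (j = 5 - 3 = 2)
q(K(-5), -13)*j = (-30 - 1*(-5))*2 = (-30 + 5)*2 = -25*2 = -50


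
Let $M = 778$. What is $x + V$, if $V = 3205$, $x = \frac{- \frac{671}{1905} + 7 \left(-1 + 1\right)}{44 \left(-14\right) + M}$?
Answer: $\frac{989094379}{308610} \approx 3205.0$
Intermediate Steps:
$x = - \frac{671}{308610}$ ($x = \frac{- \frac{671}{1905} + 7 \left(-1 + 1\right)}{44 \left(-14\right) + 778} = \frac{\left(-671\right) \frac{1}{1905} + 7 \cdot 0}{-616 + 778} = \frac{- \frac{671}{1905} + 0}{162} = \left(- \frac{671}{1905}\right) \frac{1}{162} = - \frac{671}{308610} \approx -0.0021743$)
$x + V = - \frac{671}{308610} + 3205 = \frac{989094379}{308610}$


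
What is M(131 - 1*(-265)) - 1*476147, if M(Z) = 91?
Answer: -476056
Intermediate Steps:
M(131 - 1*(-265)) - 1*476147 = 91 - 1*476147 = 91 - 476147 = -476056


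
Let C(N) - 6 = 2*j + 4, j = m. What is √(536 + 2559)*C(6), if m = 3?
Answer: 16*√3095 ≈ 890.12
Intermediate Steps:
j = 3
C(N) = 16 (C(N) = 6 + (2*3 + 4) = 6 + (6 + 4) = 6 + 10 = 16)
√(536 + 2559)*C(6) = √(536 + 2559)*16 = √3095*16 = 16*√3095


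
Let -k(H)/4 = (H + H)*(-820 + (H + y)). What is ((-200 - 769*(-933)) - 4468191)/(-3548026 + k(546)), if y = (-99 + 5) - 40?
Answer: 1875457/882941 ≈ 2.1241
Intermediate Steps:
y = -134 (y = -94 - 40 = -134)
k(H) = -8*H*(-954 + H) (k(H) = -4*(H + H)*(-820 + (H - 134)) = -4*2*H*(-820 + (-134 + H)) = -4*2*H*(-954 + H) = -8*H*(-954 + H))
((-200 - 769*(-933)) - 4468191)/(-3548026 + k(546)) = ((-200 - 769*(-933)) - 4468191)/(-3548026 + 8*546*(954 - 1*546)) = ((-200 + 717477) - 4468191)/(-3548026 + 8*546*(954 - 546)) = (717277 - 4468191)/(-3548026 + 8*546*408) = -3750914/(-3548026 + 1782144) = -3750914/(-1765882) = -3750914*(-1/1765882) = 1875457/882941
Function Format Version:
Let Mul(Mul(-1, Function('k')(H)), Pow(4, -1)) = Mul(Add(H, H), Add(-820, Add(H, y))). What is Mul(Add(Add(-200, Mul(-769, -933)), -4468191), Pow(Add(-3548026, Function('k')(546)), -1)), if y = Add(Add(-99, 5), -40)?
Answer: Rational(1875457, 882941) ≈ 2.1241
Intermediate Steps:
y = -134 (y = Add(-94, -40) = -134)
Function('k')(H) = Mul(-8, H, Add(-954, H)) (Function('k')(H) = Mul(-4, Mul(Add(H, H), Add(-820, Add(H, -134)))) = Mul(-4, Mul(Mul(2, H), Add(-820, Add(-134, H)))) = Mul(-4, Mul(Mul(2, H), Add(-954, H))) = Mul(-4, Mul(2, H, Add(-954, H))) = Mul(-8, H, Add(-954, H)))
Mul(Add(Add(-200, Mul(-769, -933)), -4468191), Pow(Add(-3548026, Function('k')(546)), -1)) = Mul(Add(Add(-200, Mul(-769, -933)), -4468191), Pow(Add(-3548026, Mul(8, 546, Add(954, Mul(-1, 546)))), -1)) = Mul(Add(Add(-200, 717477), -4468191), Pow(Add(-3548026, Mul(8, 546, Add(954, -546))), -1)) = Mul(Add(717277, -4468191), Pow(Add(-3548026, Mul(8, 546, 408)), -1)) = Mul(-3750914, Pow(Add(-3548026, 1782144), -1)) = Mul(-3750914, Pow(-1765882, -1)) = Mul(-3750914, Rational(-1, 1765882)) = Rational(1875457, 882941)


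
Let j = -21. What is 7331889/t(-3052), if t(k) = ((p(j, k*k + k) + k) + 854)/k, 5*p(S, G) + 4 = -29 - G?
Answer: 22376925228/1864535 ≈ 12001.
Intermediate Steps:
p(S, G) = -33/5 - G/5 (p(S, G) = -⅘ + (-29 - G)/5 = -⅘ + (-29/5 - G/5) = -33/5 - G/5)
t(k) = (4237/5 - k²/5 + 4*k/5)/k (t(k) = (((-33/5 - (k*k + k)/5) + k) + 854)/k = (((-33/5 - (k² + k)/5) + k) + 854)/k = (((-33/5 - (k + k²)/5) + k) + 854)/k = (((-33/5 + (-k/5 - k²/5)) + k) + 854)/k = (((-33/5 - k/5 - k²/5) + k) + 854)/k = ((-33/5 - k²/5 + 4*k/5) + 854)/k = (4237/5 - k²/5 + 4*k/5)/k)
7331889/t(-3052) = 7331889/(((⅕)*(4237 - 1*(-3052)² + 4*(-3052))/(-3052))) = 7331889/(((⅕)*(-1/3052)*(4237 - 1*9314704 - 12208))) = 7331889/(((⅕)*(-1/3052)*(4237 - 9314704 - 12208))) = 7331889/(((⅕)*(-1/3052)*(-9322675))) = 7331889/(1864535/3052) = 7331889*(3052/1864535) = 22376925228/1864535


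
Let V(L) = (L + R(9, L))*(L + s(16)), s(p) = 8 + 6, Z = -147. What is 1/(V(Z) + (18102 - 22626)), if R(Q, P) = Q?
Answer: 1/13830 ≈ 7.2307e-5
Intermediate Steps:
s(p) = 14
V(L) = (9 + L)*(14 + L) (V(L) = (L + 9)*(L + 14) = (9 + L)*(14 + L))
1/(V(Z) + (18102 - 22626)) = 1/((126 + (-147)² + 23*(-147)) + (18102 - 22626)) = 1/((126 + 21609 - 3381) - 4524) = 1/(18354 - 4524) = 1/13830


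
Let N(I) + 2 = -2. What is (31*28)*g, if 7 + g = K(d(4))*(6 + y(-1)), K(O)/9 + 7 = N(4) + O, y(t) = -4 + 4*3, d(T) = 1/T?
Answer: -1181782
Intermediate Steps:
y(t) = 8 (y(t) = -4 + 12 = 8)
N(I) = -4 (N(I) = -2 - 2 = -4)
K(O) = -99 + 9*O (K(O) = -63 + 9*(-4 + O) = -63 + (-36 + 9*O) = -99 + 9*O)
g = -2723/2 (g = -7 + (-99 + 9/4)*(6 + 8) = -7 + (-99 + 9*(¼))*14 = -7 + (-99 + 9/4)*14 = -7 - 387/4*14 = -7 - 2709/2 = -2723/2 ≈ -1361.5)
(31*28)*g = (31*28)*(-2723/2) = 868*(-2723/2) = -1181782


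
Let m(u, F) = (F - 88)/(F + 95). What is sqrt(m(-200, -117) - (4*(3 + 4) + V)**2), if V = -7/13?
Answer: I*sqrt(60923126)/286 ≈ 27.291*I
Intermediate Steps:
m(u, F) = (-88 + F)/(95 + F)
V = -7/13 (V = -7*1/13 = -7/13 ≈ -0.53846)
sqrt(m(-200, -117) - (4*(3 + 4) + V)**2) = sqrt((-88 - 117)/(95 - 117) - (4*(3 + 4) - 7/13)**2) = sqrt(-205/(-22) - (4*7 - 7/13)**2) = sqrt(-1/22*(-205) - (28 - 7/13)**2) = sqrt(205/22 - (357/13)**2) = sqrt(205/22 - 1*127449/169) = sqrt(205/22 - 127449/169) = sqrt(-2769233/3718) = I*sqrt(60923126)/286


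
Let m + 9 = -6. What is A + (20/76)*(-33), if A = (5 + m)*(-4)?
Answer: 595/19 ≈ 31.316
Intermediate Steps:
m = -15 (m = -9 - 6 = -15)
A = 40 (A = (5 - 15)*(-4) = -10*(-4) = 40)
A + (20/76)*(-33) = 40 + (20/76)*(-33) = 40 + (20*(1/76))*(-33) = 40 + (5/19)*(-33) = 40 - 165/19 = 595/19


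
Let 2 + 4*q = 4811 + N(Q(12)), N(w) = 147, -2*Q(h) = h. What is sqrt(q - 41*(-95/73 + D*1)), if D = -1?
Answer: 3*sqrt(789495)/73 ≈ 36.515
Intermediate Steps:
Q(h) = -h/2
q = 1239 (q = -1/2 + (4811 + 147)/4 = -1/2 + (1/4)*4958 = -1/2 + 2479/2 = 1239)
sqrt(q - 41*(-95/73 + D*1)) = sqrt(1239 - 41*(-95/73 - 1*1)) = sqrt(1239 - 41*(-95*1/73 - 1)) = sqrt(1239 - 41*(-95/73 - 1)) = sqrt(1239 - 41*(-168/73)) = sqrt(1239 + 6888/73) = sqrt(97335/73) = 3*sqrt(789495)/73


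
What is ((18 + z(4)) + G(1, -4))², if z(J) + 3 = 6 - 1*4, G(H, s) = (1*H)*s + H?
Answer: 196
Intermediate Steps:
G(H, s) = H + H*s (G(H, s) = H*s + H = H + H*s)
z(J) = -1 (z(J) = -3 + (6 - 1*4) = -3 + (6 - 4) = -3 + 2 = -1)
((18 + z(4)) + G(1, -4))² = ((18 - 1) + 1*(1 - 4))² = (17 + 1*(-3))² = (17 - 3)² = 14² = 196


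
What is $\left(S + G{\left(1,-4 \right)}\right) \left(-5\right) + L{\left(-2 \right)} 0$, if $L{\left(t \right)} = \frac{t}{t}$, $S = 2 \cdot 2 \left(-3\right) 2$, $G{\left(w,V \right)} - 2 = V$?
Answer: $130$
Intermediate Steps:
$G{\left(w,V \right)} = 2 + V$
$S = -24$ ($S = 4 \left(-3\right) 2 = \left(-12\right) 2 = -24$)
$L{\left(t \right)} = 1$
$\left(S + G{\left(1,-4 \right)}\right) \left(-5\right) + L{\left(-2 \right)} 0 = \left(-24 + \left(2 - 4\right)\right) \left(-5\right) + 1 \cdot 0 = \left(-24 - 2\right) \left(-5\right) + 0 = \left(-26\right) \left(-5\right) + 0 = 130 + 0 = 130$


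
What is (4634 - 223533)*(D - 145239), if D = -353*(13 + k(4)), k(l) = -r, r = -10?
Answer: 33569912842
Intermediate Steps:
k(l) = 10 (k(l) = -1*(-10) = 10)
D = -8119 (D = -353*(13 + 10) = -353*23 = -8119)
(4634 - 223533)*(D - 145239) = (4634 - 223533)*(-8119 - 145239) = -218899*(-153358) = 33569912842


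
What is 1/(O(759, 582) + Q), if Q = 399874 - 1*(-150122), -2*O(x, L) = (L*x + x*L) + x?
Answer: 2/215757 ≈ 9.2697e-6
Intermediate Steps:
O(x, L) = -x/2 - L*x (O(x, L) = -((L*x + x*L) + x)/2 = -((L*x + L*x) + x)/2 = -(2*L*x + x)/2 = -(x + 2*L*x)/2 = -x/2 - L*x)
Q = 549996 (Q = 399874 + 150122 = 549996)
1/(O(759, 582) + Q) = 1/(-1*759*(½ + 582) + 549996) = 1/(-1*759*1165/2 + 549996) = 1/(-884235/2 + 549996) = 1/(215757/2) = 2/215757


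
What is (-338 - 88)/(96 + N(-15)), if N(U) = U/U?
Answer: -426/97 ≈ -4.3918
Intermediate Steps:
N(U) = 1
(-338 - 88)/(96 + N(-15)) = (-338 - 88)/(96 + 1) = -426/97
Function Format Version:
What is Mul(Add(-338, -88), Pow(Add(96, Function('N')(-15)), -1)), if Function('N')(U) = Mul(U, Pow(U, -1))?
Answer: Rational(-426, 97) ≈ -4.3918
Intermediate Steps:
Function('N')(U) = 1
Mul(Add(-338, -88), Pow(Add(96, Function('N')(-15)), -1)) = Mul(Add(-338, -88), Pow(Add(96, 1), -1)) = Mul(-426, Pow(97, -1)) = Mul(-426, Rational(1, 97)) = Rational(-426, 97)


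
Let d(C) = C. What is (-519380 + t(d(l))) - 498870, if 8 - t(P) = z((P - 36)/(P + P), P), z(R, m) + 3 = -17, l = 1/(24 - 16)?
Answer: -1018222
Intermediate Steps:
l = ⅛ (l = 1/8 = ⅛ ≈ 0.12500)
z(R, m) = -20 (z(R, m) = -3 - 17 = -20)
t(P) = 28 (t(P) = 8 - 1*(-20) = 8 + 20 = 28)
(-519380 + t(d(l))) - 498870 = (-519380 + 28) - 498870 = -519352 - 498870 = -1018222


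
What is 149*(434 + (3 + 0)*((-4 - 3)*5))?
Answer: 49021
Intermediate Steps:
149*(434 + (3 + 0)*((-4 - 3)*5)) = 149*(434 + 3*(-7*5)) = 149*(434 + 3*(-35)) = 149*(434 - 105) = 149*329 = 49021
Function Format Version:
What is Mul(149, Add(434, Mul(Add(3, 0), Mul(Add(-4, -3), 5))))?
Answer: 49021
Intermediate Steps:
Mul(149, Add(434, Mul(Add(3, 0), Mul(Add(-4, -3), 5)))) = Mul(149, Add(434, Mul(3, Mul(-7, 5)))) = Mul(149, Add(434, Mul(3, -35))) = Mul(149, Add(434, -105)) = Mul(149, 329) = 49021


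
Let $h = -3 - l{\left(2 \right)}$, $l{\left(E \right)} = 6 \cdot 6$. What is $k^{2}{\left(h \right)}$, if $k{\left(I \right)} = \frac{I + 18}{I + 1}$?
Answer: $\frac{441}{1444} \approx 0.3054$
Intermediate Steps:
$l{\left(E \right)} = 36$
$h = -39$ ($h = -3 - 36 = -39$)
$k{\left(I \right)} = \frac{18 + I}{1 + I}$
$k^{2}{\left(h \right)} = \left(\frac{18 - 39}{1 - 39}\right)^{2} = \left(\frac{1}{-38} \left(-21\right)\right)^{2} = \left(\left(- \frac{1}{38}\right) \left(-21\right)\right)^{2} = \left(\frac{21}{38}\right)^{2} = \frac{441}{1444}$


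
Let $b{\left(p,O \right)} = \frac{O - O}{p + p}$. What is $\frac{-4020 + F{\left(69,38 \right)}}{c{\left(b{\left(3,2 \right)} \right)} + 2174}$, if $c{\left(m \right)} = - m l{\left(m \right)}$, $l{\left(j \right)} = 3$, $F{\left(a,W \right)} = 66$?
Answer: $- \frac{1977}{1087} \approx -1.8188$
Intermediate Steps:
$b{\left(p,O \right)} = 0$ ($b{\left(p,O \right)} = \frac{0}{2 p} = 0 \frac{1}{2 p} = 0$)
$c{\left(m \right)} = - 3 m$ ($c{\left(m \right)} = - m 3 = - 3 m$)
$\frac{-4020 + F{\left(69,38 \right)}}{c{\left(b{\left(3,2 \right)} \right)} + 2174} = \frac{-4020 + 66}{\left(-3\right) 0 + 2174} = - \frac{3954}{0 + 2174} = - \frac{3954}{2174} = \left(-3954\right) \frac{1}{2174} = - \frac{1977}{1087}$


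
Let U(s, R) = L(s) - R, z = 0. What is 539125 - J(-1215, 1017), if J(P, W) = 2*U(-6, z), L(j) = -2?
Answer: 539129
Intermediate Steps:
U(s, R) = -2 - R
J(P, W) = -4 (J(P, W) = 2*(-2 - 1*0) = 2*(-2 + 0) = 2*(-2) = -4)
539125 - J(-1215, 1017) = 539125 - 1*(-4) = 539125 + 4 = 539129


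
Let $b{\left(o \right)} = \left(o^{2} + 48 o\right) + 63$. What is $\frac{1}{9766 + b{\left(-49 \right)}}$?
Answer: $\frac{1}{9878} \approx 0.00010124$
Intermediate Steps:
$b{\left(o \right)} = 63 + o^{2} + 48 o$
$\frac{1}{9766 + b{\left(-49 \right)}} = \frac{1}{9766 + \left(63 + \left(-49\right)^{2} + 48 \left(-49\right)\right)} = \frac{1}{9766 + \left(63 + 2401 - 2352\right)} = \frac{1}{9766 + 112} = \frac{1}{9878}$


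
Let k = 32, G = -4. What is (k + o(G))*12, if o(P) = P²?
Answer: 576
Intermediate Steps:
(k + o(G))*12 = (32 + (-4)²)*12 = (32 + 16)*12 = 48*12 = 576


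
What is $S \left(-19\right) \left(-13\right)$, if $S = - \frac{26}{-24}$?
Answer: $\frac{3211}{12} \approx 267.58$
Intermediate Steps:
$S = \frac{13}{12}$ ($S = \left(-26\right) \left(- \frac{1}{24}\right) = \frac{13}{12} \approx 1.0833$)
$S \left(-19\right) \left(-13\right) = \frac{13}{12} \left(-19\right) \left(-13\right) = \left(- \frac{247}{12}\right) \left(-13\right) = \frac{3211}{12}$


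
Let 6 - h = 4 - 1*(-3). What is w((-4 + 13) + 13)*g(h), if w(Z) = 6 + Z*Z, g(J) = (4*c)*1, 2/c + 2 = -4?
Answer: -1960/3 ≈ -653.33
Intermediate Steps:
c = -⅓ (c = 2/(-2 - 4) = 2/(-6) = 2*(-⅙) = -⅓ ≈ -0.33333)
h = -1 (h = 6 - (4 - 1*(-3)) = 6 - (4 + 3) = 6 - 1*7 = 6 - 7 = -1)
g(J) = -4/3 (g(J) = (4*(-⅓))*1 = -4/3*1 = -4/3)
w(Z) = 6 + Z²
w((-4 + 13) + 13)*g(h) = (6 + ((-4 + 13) + 13)²)*(-4/3) = (6 + (9 + 13)²)*(-4/3) = (6 + 22²)*(-4/3) = (6 + 484)*(-4/3) = 490*(-4/3) = -1960/3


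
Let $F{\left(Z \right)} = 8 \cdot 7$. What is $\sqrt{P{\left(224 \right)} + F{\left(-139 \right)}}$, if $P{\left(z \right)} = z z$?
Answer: $2 \sqrt{12558} \approx 224.13$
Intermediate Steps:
$P{\left(z \right)} = z^{2}$
$F{\left(Z \right)} = 56$
$\sqrt{P{\left(224 \right)} + F{\left(-139 \right)}} = \sqrt{224^{2} + 56} = \sqrt{50176 + 56} = \sqrt{50232} = 2 \sqrt{12558}$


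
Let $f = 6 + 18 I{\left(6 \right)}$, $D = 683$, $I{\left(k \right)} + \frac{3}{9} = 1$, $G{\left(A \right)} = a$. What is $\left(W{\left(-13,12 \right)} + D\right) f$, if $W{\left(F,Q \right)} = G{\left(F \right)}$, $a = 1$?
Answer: $12312$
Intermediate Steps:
$G{\left(A \right)} = 1$
$I{\left(k \right)} = \frac{2}{3}$ ($I{\left(k \right)} = - \frac{1}{3} + 1 = \frac{2}{3}$)
$W{\left(F,Q \right)} = 1$
$f = 18$ ($f = 6 + 18 \cdot \frac{2}{3} = 6 + 12 = 18$)
$\left(W{\left(-13,12 \right)} + D\right) f = \left(1 + 683\right) 18 = 684 \cdot 18 = 12312$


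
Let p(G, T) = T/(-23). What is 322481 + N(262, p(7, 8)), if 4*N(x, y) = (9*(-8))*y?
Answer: 7417207/23 ≈ 3.2249e+5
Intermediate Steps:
p(G, T) = -T/23 (p(G, T) = T*(-1/23) = -T/23)
N(x, y) = -18*y (N(x, y) = ((9*(-8))*y)/4 = (-72*y)/4 = -18*y)
322481 + N(262, p(7, 8)) = 322481 - (-18)*8/23 = 322481 - 18*(-8/23) = 322481 + 144/23 = 7417207/23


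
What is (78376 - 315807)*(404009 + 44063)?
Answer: -106386183032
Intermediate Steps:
(78376 - 315807)*(404009 + 44063) = -237431*448072 = -106386183032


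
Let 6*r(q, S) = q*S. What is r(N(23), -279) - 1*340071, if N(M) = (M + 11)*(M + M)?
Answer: -412797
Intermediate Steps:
N(M) = 2*M*(11 + M) (N(M) = (11 + M)*(2*M) = 2*M*(11 + M))
r(q, S) = S*q/6 (r(q, S) = (q*S)/6 = (S*q)/6 = S*q/6)
r(N(23), -279) - 1*340071 = (⅙)*(-279)*(2*23*(11 + 23)) - 1*340071 = (⅙)*(-279)*(2*23*34) - 340071 = (⅙)*(-279)*1564 - 340071 = -72726 - 340071 = -412797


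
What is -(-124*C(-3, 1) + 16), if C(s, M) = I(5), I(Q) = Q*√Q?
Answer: -16 + 620*√5 ≈ 1370.4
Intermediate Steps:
I(Q) = Q^(3/2)
C(s, M) = 5*√5 (C(s, M) = 5^(3/2) = 5*√5)
-(-124*C(-3, 1) + 16) = -(-620*√5 + 16) = -(16 - 620*√5) = -16 + 620*√5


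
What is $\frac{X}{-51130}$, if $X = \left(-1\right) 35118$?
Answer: $\frac{17559}{25565} \approx 0.68684$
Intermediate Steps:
$X = -35118$
$\frac{X}{-51130} = - \frac{35118}{-51130} = \left(-35118\right) \left(- \frac{1}{51130}\right) = \frac{17559}{25565}$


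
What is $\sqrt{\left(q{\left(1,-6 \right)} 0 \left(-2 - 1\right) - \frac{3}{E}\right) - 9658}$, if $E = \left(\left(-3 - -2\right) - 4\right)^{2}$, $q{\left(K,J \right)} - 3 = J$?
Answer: $\frac{i \sqrt{241453}}{5} \approx 98.276 i$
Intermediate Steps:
$q{\left(K,J \right)} = 3 + J$
$E = 25$ ($E = \left(\left(-3 + 2\right) - 4\right)^{2} = \left(-1 - 4\right)^{2} = \left(-5\right)^{2} = 25$)
$\sqrt{\left(q{\left(1,-6 \right)} 0 \left(-2 - 1\right) - \frac{3}{E}\right) - 9658} = \sqrt{\left(\left(3 - 6\right) 0 \left(-2 - 1\right) - \frac{3}{25}\right) - 9658} = \sqrt{\left(- 3 \cdot 0 \left(-3\right) - \frac{3}{25}\right) - 9658} = \sqrt{\left(\left(-3\right) 0 - \frac{3}{25}\right) - 9658} = \sqrt{\left(0 - \frac{3}{25}\right) - 9658} = \sqrt{- \frac{3}{25} - 9658} = \sqrt{- \frac{241453}{25}} = \frac{i \sqrt{241453}}{5}$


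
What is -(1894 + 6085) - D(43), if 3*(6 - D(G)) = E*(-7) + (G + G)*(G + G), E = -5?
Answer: -5508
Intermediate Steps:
D(G) = -17/3 - 4*G²/3 (D(G) = 6 - (-5*(-7) + (G + G)*(G + G))/3 = 6 - (35 + (2*G)*(2*G))/3 = 6 - (35 + 4*G²)/3 = 6 + (-35/3 - 4*G²/3) = -17/3 - 4*G²/3)
-(1894 + 6085) - D(43) = -(1894 + 6085) - (-17/3 - 4/3*43²) = -1*7979 - (-17/3 - 4/3*1849) = -7979 - (-17/3 - 7396/3) = -7979 - 1*(-2471) = -7979 + 2471 = -5508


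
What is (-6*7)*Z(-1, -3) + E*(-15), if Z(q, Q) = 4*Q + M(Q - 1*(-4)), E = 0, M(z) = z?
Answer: 462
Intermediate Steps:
Z(q, Q) = 4 + 5*Q (Z(q, Q) = 4*Q + (Q - 1*(-4)) = 4*Q + (Q + 4) = 4*Q + (4 + Q) = 4 + 5*Q)
(-6*7)*Z(-1, -3) + E*(-15) = (-6*7)*(4 + 5*(-3)) + 0*(-15) = -42*(4 - 15) + 0 = -42*(-11) + 0 = 462 + 0 = 462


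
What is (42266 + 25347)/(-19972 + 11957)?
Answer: -9659/1145 ≈ -8.4358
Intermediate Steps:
(42266 + 25347)/(-19972 + 11957) = 67613/(-8015) = 67613*(-1/8015) = -9659/1145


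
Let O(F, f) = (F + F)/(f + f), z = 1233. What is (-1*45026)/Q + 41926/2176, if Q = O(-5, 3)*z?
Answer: 92067253/2235840 ≈ 41.178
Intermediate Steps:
O(F, f) = F/f (O(F, f) = (2*F)/((2*f)) = (2*F)*(1/(2*f)) = F/f)
Q = -2055 (Q = -5/3*1233 = -2055)
(-1*45026)/Q + 41926/2176 = -1*45026/(-2055) + 41926/2176 = -45026*(-1/2055) + 41926*(1/2176) = 45026/2055 + 20963/1088 = 92067253/2235840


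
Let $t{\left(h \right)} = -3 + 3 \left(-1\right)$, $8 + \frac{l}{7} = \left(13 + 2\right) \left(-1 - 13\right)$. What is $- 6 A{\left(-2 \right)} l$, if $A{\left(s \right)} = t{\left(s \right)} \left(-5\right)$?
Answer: $274680$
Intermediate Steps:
$l = -1526$ ($l = -56 + 7 \left(13 + 2\right) \left(-1 - 13\right) = -56 + 7 \cdot 15 \left(-14\right) = -56 + 7 \left(-210\right) = -56 - 1470 = -1526$)
$t{\left(h \right)} = -6$ ($t{\left(h \right)} = -3 - 3 = -6$)
$A{\left(s \right)} = 30$ ($A{\left(s \right)} = \left(-6\right) \left(-5\right) = 30$)
$- 6 A{\left(-2 \right)} l = \left(-6\right) 30 \left(-1526\right) = \left(-180\right) \left(-1526\right) = 274680$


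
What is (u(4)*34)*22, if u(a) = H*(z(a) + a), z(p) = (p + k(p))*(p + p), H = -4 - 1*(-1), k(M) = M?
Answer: -152592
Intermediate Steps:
H = -3 (H = -4 + 1 = -3)
z(p) = 4*p² (z(p) = (p + p)*(p + p) = (2*p)*(2*p) = 4*p²)
u(a) = -12*a² - 3*a (u(a) = -3*(4*a² + a) = -3*(a + 4*a²) = -12*a² - 3*a)
(u(4)*34)*22 = ((3*4*(-1 - 4*4))*34)*22 = ((3*4*(-1 - 16))*34)*22 = ((3*4*(-17))*34)*22 = -204*34*22 = -6936*22 = -152592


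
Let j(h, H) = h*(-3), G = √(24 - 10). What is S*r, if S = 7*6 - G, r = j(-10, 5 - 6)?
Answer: 1260 - 30*√14 ≈ 1147.8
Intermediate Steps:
G = √14 ≈ 3.7417
j(h, H) = -3*h
r = 30 (r = -3*(-10) = 30)
S = 42 - √14 (S = 7*6 - √14 = 42 - √14 ≈ 38.258)
S*r = (42 - √14)*30 = 1260 - 30*√14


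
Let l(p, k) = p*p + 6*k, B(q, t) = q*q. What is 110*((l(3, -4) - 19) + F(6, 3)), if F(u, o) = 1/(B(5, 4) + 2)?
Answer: -100870/27 ≈ -3735.9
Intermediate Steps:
B(q, t) = q²
F(u, o) = 1/27 (F(u, o) = 1/(5² + 2) = 1/(25 + 2) = 1/27)
l(p, k) = p² + 6*k
110*((l(3, -4) - 19) + F(6, 3)) = 110*(((3² + 6*(-4)) - 19) + 1/27) = 110*(((9 - 24) - 19) + 1/27) = 110*((-15 - 19) + 1/27) = 110*(-34 + 1/27) = 110*(-917/27) = -100870/27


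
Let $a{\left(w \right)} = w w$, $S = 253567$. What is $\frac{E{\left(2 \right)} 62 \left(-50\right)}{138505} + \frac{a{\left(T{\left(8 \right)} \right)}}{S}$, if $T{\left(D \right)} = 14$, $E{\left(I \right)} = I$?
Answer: $- \frac{308993684}{7024059467} \approx -0.043991$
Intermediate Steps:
$a{\left(w \right)} = w^{2}$
$\frac{E{\left(2 \right)} 62 \left(-50\right)}{138505} + \frac{a{\left(T{\left(8 \right)} \right)}}{S} = \frac{2 \cdot 62 \left(-50\right)}{138505} + \frac{14^{2}}{253567} = 124 \left(-50\right) \frac{1}{138505} + 196 \cdot \frac{1}{253567} = \left(-6200\right) \frac{1}{138505} + \frac{196}{253567} = - \frac{1240}{27701} + \frac{196}{253567} = - \frac{308993684}{7024059467}$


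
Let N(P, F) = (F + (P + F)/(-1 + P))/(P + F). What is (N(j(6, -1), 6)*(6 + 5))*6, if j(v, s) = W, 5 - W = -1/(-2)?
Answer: 396/7 ≈ 56.571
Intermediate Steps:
W = 9/2 (W = 5 - (-1)/(-2) = 5 - (-1)*(-1)/2 = 5 - 1*½ = 5 - ½ = 9/2 ≈ 4.5000)
j(v, s) = 9/2
N(P, F) = (F + (F + P)/(-1 + P))/(F + P)
(N(j(6, -1), 6)*(6 + 5))*6 = ((9*(1 + 6)/(2*((9/2)² - 1*6 - 1*9/2 + 6*(9/2))))*(6 + 5))*6 = (((9/2)*7/(81/4 - 6 - 9/2 + 27))*11)*6 = (((9/2)*7/(147/4))*11)*6 = (((9/2)*(4/147)*7)*11)*6 = ((6/7)*11)*6 = (66/7)*6 = 396/7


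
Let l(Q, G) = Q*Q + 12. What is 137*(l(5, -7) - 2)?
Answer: 4795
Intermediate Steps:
l(Q, G) = 12 + Q² (l(Q, G) = Q² + 12 = 12 + Q²)
137*(l(5, -7) - 2) = 137*((12 + 5²) - 2) = 137*((12 + 25) - 2) = 137*(37 - 2) = 137*35 = 4795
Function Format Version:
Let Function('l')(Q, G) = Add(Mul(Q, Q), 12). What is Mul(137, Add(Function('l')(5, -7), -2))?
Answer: 4795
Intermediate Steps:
Function('l')(Q, G) = Add(12, Pow(Q, 2)) (Function('l')(Q, G) = Add(Pow(Q, 2), 12) = Add(12, Pow(Q, 2)))
Mul(137, Add(Function('l')(5, -7), -2)) = Mul(137, Add(Add(12, Pow(5, 2)), -2)) = Mul(137, Add(Add(12, 25), -2)) = Mul(137, Add(37, -2)) = Mul(137, 35) = 4795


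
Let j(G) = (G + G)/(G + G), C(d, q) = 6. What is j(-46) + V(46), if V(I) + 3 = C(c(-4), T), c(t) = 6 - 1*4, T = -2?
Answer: 4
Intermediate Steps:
c(t) = 2 (c(t) = 6 - 4 = 2)
V(I) = 3 (V(I) = -3 + 6 = 3)
j(G) = 1 (j(G) = (2*G)/((2*G)) = (2*G)*(1/(2*G)) = 1)
j(-46) + V(46) = 1 + 3 = 4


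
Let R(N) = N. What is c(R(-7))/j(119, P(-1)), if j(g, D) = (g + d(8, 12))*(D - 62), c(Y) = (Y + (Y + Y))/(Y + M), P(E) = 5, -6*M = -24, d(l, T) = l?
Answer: -7/7239 ≈ -0.00096698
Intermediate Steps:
M = 4 (M = -1/6*(-24) = 4)
c(Y) = 3*Y/(4 + Y) (c(Y) = (Y + (Y + Y))/(Y + 4) = (Y + 2*Y)/(4 + Y) = (3*Y)/(4 + Y) = 3*Y/(4 + Y))
j(g, D) = (-62 + D)*(8 + g) (j(g, D) = (g + 8)*(D - 62) = (8 + g)*(-62 + D) = (-62 + D)*(8 + g))
c(R(-7))/j(119, P(-1)) = (3*(-7)/(4 - 7))/(-496 - 62*119 + 8*5 + 5*119) = (3*(-7)/(-3))/(-496 - 7378 + 40 + 595) = (3*(-7)*(-1/3))/(-7239) = 7*(-1/7239) = -7/7239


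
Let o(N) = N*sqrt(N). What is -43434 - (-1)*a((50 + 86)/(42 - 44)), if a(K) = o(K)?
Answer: -43434 - 136*I*sqrt(17) ≈ -43434.0 - 560.74*I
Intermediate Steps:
o(N) = N**(3/2)
a(K) = K**(3/2)
-43434 - (-1)*a((50 + 86)/(42 - 44)) = -43434 - (-1)*((50 + 86)/(42 - 44))**(3/2) = -43434 - (-1)*(136/(-2))**(3/2) = -43434 - (-1)*(136*(-1/2))**(3/2) = -43434 - (-1)*(-68)**(3/2) = -43434 - (-1)*(-136*I*sqrt(17)) = -43434 - 136*I*sqrt(17)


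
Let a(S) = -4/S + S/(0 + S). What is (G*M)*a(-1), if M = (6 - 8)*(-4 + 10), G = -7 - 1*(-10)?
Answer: -180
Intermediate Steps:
G = 3 (G = -7 + 10 = 3)
M = -12 (M = -2*6 = -12)
a(S) = 1 - 4/S (a(S) = -4/S + S/S = -4/S + 1 = 1 - 4/S)
(G*M)*a(-1) = (3*(-12))*((-4 - 1)/(-1)) = -(-36)*(-5) = -36*5 = -180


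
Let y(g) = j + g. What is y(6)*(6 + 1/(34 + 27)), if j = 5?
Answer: 4037/61 ≈ 66.180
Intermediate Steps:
y(g) = 5 + g
y(6)*(6 + 1/(34 + 27)) = (5 + 6)*(6 + 1/(34 + 27)) = 11*(6 + 1/61) = 11*(367/61) = 4037/61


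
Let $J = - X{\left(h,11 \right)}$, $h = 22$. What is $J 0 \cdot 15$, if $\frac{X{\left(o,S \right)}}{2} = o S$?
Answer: $0$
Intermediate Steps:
$X{\left(o,S \right)} = 2 S o$ ($X{\left(o,S \right)} = 2 o S = 2 S o$)
$J = -484$ ($J = - 2 \cdot 11 \cdot 22 = \left(-1\right) 484 = -484$)
$J 0 \cdot 15 = - 484 \cdot 0 \cdot 15 = \left(-484\right) 0 = 0$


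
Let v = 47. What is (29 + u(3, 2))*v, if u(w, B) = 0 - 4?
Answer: 1175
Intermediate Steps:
u(w, B) = -4
(29 + u(3, 2))*v = (29 - 4)*47 = 25*47 = 1175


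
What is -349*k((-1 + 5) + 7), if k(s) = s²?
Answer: -42229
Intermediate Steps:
-349*k((-1 + 5) + 7) = -349*((-1 + 5) + 7)² = -349*(4 + 7)² = -349*11² = -349*121 = -42229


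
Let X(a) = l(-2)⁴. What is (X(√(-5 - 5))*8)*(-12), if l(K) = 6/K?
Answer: -7776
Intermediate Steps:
X(a) = 81 (X(a) = (6/(-2))⁴ = (6*(-½))⁴ = (-3)⁴ = 81)
(X(√(-5 - 5))*8)*(-12) = (81*8)*(-12) = 648*(-12) = -7776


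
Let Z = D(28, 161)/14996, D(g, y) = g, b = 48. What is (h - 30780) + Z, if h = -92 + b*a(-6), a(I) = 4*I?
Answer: -120057969/3749 ≈ -32024.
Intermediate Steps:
h = -1244 (h = -92 + 48*(4*(-6)) = -92 + 48*(-24) = -92 - 1152 = -1244)
Z = 7/3749 (Z = 28/14996 = 28*(1/14996) = 7/3749 ≈ 0.0018672)
(h - 30780) + Z = (-1244 - 30780) + 7/3749 = -32024 + 7/3749 = -120057969/3749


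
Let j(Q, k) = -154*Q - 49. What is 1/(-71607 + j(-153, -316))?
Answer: -1/48094 ≈ -2.0793e-5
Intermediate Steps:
j(Q, k) = -49 - 154*Q
1/(-71607 + j(-153, -316)) = 1/(-71607 + (-49 - 154*(-153))) = 1/(-71607 + (-49 + 23562)) = 1/(-71607 + 23513) = 1/(-48094) = -1/48094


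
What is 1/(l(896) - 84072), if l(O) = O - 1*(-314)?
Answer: -1/82862 ≈ -1.2068e-5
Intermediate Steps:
l(O) = 314 + O (l(O) = O + 314 = 314 + O)
1/(l(896) - 84072) = 1/((314 + 896) - 84072) = 1/(1210 - 84072) = 1/(-82862) = -1/82862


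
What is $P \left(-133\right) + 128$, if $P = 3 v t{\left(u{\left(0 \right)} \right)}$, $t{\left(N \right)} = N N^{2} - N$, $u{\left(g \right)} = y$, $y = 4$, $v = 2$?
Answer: $-47752$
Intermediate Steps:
$u{\left(g \right)} = 4$
$t{\left(N \right)} = N^{3} - N$
$P = 360$ ($P = 3 \cdot 2 \left(4^{3} - 4\right) = 6 \left(64 - 4\right) = 6 \cdot 60 = 360$)
$P \left(-133\right) + 128 = 360 \left(-133\right) + 128 = -47880 + 128 = -47752$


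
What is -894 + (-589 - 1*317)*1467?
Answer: -1329996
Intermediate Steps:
-894 + (-589 - 1*317)*1467 = -894 + (-589 - 317)*1467 = -894 - 906*1467 = -894 - 1329102 = -1329996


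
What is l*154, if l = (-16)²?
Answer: 39424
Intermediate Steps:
l = 256
l*154 = 256*154 = 39424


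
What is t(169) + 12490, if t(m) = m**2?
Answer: 41051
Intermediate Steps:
t(169) + 12490 = 169**2 + 12490 = 28561 + 12490 = 41051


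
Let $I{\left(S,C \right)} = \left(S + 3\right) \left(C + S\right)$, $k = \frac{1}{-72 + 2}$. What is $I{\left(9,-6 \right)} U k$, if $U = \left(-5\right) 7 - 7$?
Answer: $\frac{108}{5} \approx 21.6$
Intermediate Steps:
$k = - \frac{1}{70}$ ($k = \frac{1}{-70} = - \frac{1}{70} \approx -0.014286$)
$I{\left(S,C \right)} = \left(3 + S\right) \left(C + S\right)$
$U = -42$ ($U = -35 - 7 = -42$)
$I{\left(9,-6 \right)} U k = \left(9^{2} + 3 \left(-6\right) + 3 \cdot 9 - 54\right) \left(-42\right) \left(- \frac{1}{70}\right) = \left(81 - 18 + 27 - 54\right) \left(-42\right) \left(- \frac{1}{70}\right) = 36 \left(-42\right) \left(- \frac{1}{70}\right) = \left(-1512\right) \left(- \frac{1}{70}\right) = \frac{108}{5}$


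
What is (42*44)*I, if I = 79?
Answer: 145992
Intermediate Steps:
(42*44)*I = (42*44)*79 = 1848*79 = 145992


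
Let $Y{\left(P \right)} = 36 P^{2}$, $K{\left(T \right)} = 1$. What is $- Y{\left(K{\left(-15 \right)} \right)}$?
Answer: $-36$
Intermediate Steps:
$- Y{\left(K{\left(-15 \right)} \right)} = - 36 \cdot 1^{2} = - 36 \cdot 1 = \left(-1\right) 36 = -36$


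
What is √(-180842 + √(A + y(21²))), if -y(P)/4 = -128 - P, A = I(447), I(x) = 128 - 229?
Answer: √(-180842 + 5*√87) ≈ 425.2*I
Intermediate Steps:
I(x) = -101
A = -101
y(P) = 512 + 4*P (y(P) = -4*(-128 - P) = 512 + 4*P)
√(-180842 + √(A + y(21²))) = √(-180842 + √(-101 + (512 + 4*21²))) = √(-180842 + √(-101 + (512 + 4*441))) = √(-180842 + √(-101 + (512 + 1764))) = √(-180842 + √(-101 + 2276)) = √(-180842 + √2175) = √(-180842 + 5*√87)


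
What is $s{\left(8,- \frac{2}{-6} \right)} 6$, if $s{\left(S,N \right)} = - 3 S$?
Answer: $-144$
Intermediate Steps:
$s{\left(8,- \frac{2}{-6} \right)} 6 = \left(-3\right) 8 \cdot 6 = \left(-24\right) 6 = -144$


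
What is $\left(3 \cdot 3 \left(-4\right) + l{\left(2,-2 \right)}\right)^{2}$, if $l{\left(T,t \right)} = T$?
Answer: $1156$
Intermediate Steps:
$\left(3 \cdot 3 \left(-4\right) + l{\left(2,-2 \right)}\right)^{2} = \left(3 \cdot 3 \left(-4\right) + 2\right)^{2} = \left(9 \left(-4\right) + 2\right)^{2} = \left(-36 + 2\right)^{2} = \left(-34\right)^{2} = 1156$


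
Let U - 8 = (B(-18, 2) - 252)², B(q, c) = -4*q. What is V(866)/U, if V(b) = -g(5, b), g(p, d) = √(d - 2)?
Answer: -3*√6/8102 ≈ -0.00090699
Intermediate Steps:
U = 32408 (U = 8 + (-4*(-18) - 252)² = 8 + (72 - 252)² = 8 + (-180)² = 8 + 32400 = 32408)
g(p, d) = √(-2 + d)
V(b) = -√(-2 + b)
V(866)/U = -√(-2 + 866)/32408 = -√864*(1/32408) = -12*√6*(1/32408) = -3*√6/8102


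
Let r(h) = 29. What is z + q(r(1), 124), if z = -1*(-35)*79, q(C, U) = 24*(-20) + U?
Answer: 2409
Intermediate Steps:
q(C, U) = -480 + U
z = 2765 (z = 35*79 = 2765)
z + q(r(1), 124) = 2765 + (-480 + 124) = 2765 - 356 = 2409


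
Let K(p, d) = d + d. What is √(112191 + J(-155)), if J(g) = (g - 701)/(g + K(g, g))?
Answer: √24258897015/465 ≈ 334.95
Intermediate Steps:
K(p, d) = 2*d
J(g) = (-701 + g)/(3*g) (J(g) = (g - 701)/(g + 2*g) = (-701 + g)/((3*g)) = (-701 + g)*(1/(3*g)) = (-701 + g)/(3*g))
√(112191 + J(-155)) = √(112191 + (⅓)*(-701 - 155)/(-155)) = √(112191 + (⅓)*(-1/155)*(-856)) = √(112191 + 856/465) = √(52169671/465) = √24258897015/465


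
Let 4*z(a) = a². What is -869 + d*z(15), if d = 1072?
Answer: 59431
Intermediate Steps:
z(a) = a²/4
-869 + d*z(15) = -869 + 1072*((¼)*15²) = -869 + 1072*((¼)*225) = -869 + 1072*(225/4) = -869 + 60300 = 59431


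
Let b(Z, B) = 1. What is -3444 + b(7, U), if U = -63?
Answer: -3443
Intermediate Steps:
-3444 + b(7, U) = -3444 + 1 = -3443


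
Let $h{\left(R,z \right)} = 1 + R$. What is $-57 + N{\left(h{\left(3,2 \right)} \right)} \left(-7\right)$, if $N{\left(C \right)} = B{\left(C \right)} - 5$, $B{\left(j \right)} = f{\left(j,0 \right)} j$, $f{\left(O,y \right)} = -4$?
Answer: $90$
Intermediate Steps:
$B{\left(j \right)} = - 4 j$
$N{\left(C \right)} = -5 - 4 C$ ($N{\left(C \right)} = - 4 C - 5 = -5 - 4 C$)
$-57 + N{\left(h{\left(3,2 \right)} \right)} \left(-7\right) = -57 + \left(-5 - 4 \left(1 + 3\right)\right) \left(-7\right) = -57 + \left(-5 - 16\right) \left(-7\right) = -57 - -147 = -57 + 147 = 90$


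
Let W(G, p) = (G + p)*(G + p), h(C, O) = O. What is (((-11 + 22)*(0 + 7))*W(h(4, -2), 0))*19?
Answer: 5852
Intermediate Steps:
W(G, p) = (G + p)**2
(((-11 + 22)*(0 + 7))*W(h(4, -2), 0))*19 = (((-11 + 22)*(0 + 7))*(-2 + 0)**2)*19 = ((11*7)*(-2)**2)*19 = (77*4)*19 = 308*19 = 5852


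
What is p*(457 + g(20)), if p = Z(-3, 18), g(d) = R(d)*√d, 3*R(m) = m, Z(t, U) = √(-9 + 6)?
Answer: I*√3*(1371 + 40*√5)/3 ≈ 843.19*I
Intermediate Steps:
Z(t, U) = I*√3 (Z(t, U) = √(-3) = I*√3)
R(m) = m/3
g(d) = d^(3/2)/3 (g(d) = (d/3)*√d = d^(3/2)/3)
p = I*√3 ≈ 1.732*I
p*(457 + g(20)) = (I*√3)*(457 + 20^(3/2)/3) = (I*√3)*(457 + (40*√5)/3) = (I*√3)*(457 + 40*√5/3) = I*√3*(457 + 40*√5/3)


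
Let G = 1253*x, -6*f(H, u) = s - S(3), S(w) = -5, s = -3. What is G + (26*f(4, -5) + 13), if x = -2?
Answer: -7505/3 ≈ -2501.7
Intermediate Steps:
f(H, u) = -⅓ (f(H, u) = -(-3 - 1*(-5))/6 = -(-3 + 5)/6 = -⅙*2 = -⅓)
G = -2506 (G = 1253*(-2) = -2506)
G + (26*f(4, -5) + 13) = -2506 + (26*(-⅓) + 13) = -2506 + (-26/3 + 13) = -2506 + 13/3 = -7505/3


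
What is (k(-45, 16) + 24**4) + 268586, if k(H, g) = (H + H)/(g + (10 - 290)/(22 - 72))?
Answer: 3602147/6 ≈ 6.0036e+5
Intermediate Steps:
k(H, g) = 2*H/(28/5 + g) (k(H, g) = (2*H)/(g - 280/(-50)) = (2*H)/(g - 280*(-1/50)) = (2*H)/(g + 28/5) = (2*H)/(28/5 + g) = 2*H/(28/5 + g))
(k(-45, 16) + 24**4) + 268586 = (10*(-45)/(28 + 5*16) + 24**4) + 268586 = (10*(-45)/(28 + 80) + 331776) + 268586 = (10*(-45)/108 + 331776) + 268586 = (10*(-45)*(1/108) + 331776) + 268586 = (-25/6 + 331776) + 268586 = 1990631/6 + 268586 = 3602147/6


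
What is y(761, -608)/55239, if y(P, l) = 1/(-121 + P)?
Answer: 1/35352960 ≈ 2.8286e-8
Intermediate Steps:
y(761, -608)/55239 = 1/((-121 + 761)*55239) = (1/55239)/640 = (1/640)*(1/55239) = 1/35352960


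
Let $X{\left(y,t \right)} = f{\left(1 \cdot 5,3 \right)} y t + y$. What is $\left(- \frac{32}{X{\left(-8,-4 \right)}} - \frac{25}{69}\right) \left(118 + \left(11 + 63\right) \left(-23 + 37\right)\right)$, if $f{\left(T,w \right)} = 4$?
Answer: $- \frac{250418}{345} \approx -725.85$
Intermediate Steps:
$X{\left(y,t \right)} = y + 4 t y$ ($X{\left(y,t \right)} = 4 y t + y = 4 t y + y = y + 4 t y$)
$\left(- \frac{32}{X{\left(-8,-4 \right)}} - \frac{25}{69}\right) \left(118 + \left(11 + 63\right) \left(-23 + 37\right)\right) = \left(- \frac{32}{\left(-8\right) \left(1 + 4 \left(-4\right)\right)} - \frac{25}{69}\right) \left(118 + \left(11 + 63\right) \left(-23 + 37\right)\right) = \left(- \frac{32}{\left(-8\right) \left(1 - 16\right)} - \frac{25}{69}\right) \left(118 + 74 \cdot 14\right) = \left(- \frac{32}{\left(-8\right) \left(-15\right)} - \frac{25}{69}\right) \left(118 + 1036\right) = \left(- \frac{32}{120} - \frac{25}{69}\right) 1154 = \left(\left(-32\right) \frac{1}{120} - \frac{25}{69}\right) 1154 = \left(- \frac{4}{15} - \frac{25}{69}\right) 1154 = \left(- \frac{217}{345}\right) 1154 = - \frac{250418}{345}$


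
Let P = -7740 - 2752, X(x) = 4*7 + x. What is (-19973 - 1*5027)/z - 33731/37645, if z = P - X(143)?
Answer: 581451347/401408635 ≈ 1.4485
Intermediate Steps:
X(x) = 28 + x
P = -10492
z = -10663 (z = -10492 - (28 + 143) = -10492 - 1*171 = -10492 - 171 = -10663)
(-19973 - 1*5027)/z - 33731/37645 = (-19973 - 1*5027)/(-10663) - 33731/37645 = (-19973 - 5027)*(-1/10663) - 33731*1/37645 = -25000*(-1/10663) - 33731/37645 = 25000/10663 - 33731/37645 = 581451347/401408635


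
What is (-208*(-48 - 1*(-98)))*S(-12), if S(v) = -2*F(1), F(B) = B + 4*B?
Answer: 104000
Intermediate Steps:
F(B) = 5*B
S(v) = -10
(-208*(-48 - 1*(-98)))*S(-12) = -208*(-48 - 1*(-98))*(-10) = -208*(-48 + 98)*(-10) = -208*50*(-10) = -10400*(-10) = 104000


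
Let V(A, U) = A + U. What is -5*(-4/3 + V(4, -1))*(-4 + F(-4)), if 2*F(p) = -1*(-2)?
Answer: 25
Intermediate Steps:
F(p) = 1 (F(p) = (-1*(-2))/2 = (½)*2 = 1)
-5*(-4/3 + V(4, -1))*(-4 + F(-4)) = -5*(-4/3 + (4 - 1))*(-4 + 1) = -5*(-4*⅓ + 3)*(-3) = -5*(-4/3 + 3)*(-3) = -25*(-3)/3 = -5*(-5) = 25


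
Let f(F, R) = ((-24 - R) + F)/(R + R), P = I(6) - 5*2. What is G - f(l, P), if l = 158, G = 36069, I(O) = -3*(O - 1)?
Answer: 1803609/50 ≈ 36072.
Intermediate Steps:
I(O) = 3 - 3*O (I(O) = -3*(-1 + O) = 3 - 3*O)
P = -25 (P = (3 - 3*6) - 5*2 = (3 - 18) - 10 = -15 - 10 = -25)
f(F, R) = (-24 + F - R)/(2*R) (f(F, R) = (-24 + F - R)/((2*R)) = (-24 + F - R)*(1/(2*R)) = (-24 + F - R)/(2*R))
G - f(l, P) = 36069 - (-24 + 158 - 1*(-25))/(2*(-25)) = 36069 - (-1)*(-24 + 158 + 25)/(2*25) = 36069 - (-1)*159/(2*25) = 36069 - 1*(-159/50) = 36069 + 159/50 = 1803609/50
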